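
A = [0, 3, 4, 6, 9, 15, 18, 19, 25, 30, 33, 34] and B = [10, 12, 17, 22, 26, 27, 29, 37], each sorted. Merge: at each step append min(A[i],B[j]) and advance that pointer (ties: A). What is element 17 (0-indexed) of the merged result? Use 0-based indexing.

merged[17] = 33

i=0 j=0: A[i]=0<=B[j]=10 take 0, i++
i=1 j=0: A[i]=3<=B[j]=10 take 3, i++
i=2 j=0: A[i]=4<=B[j]=10 take 4, i++
i=3 j=0: A[i]=6<=B[j]=10 take 6, i++
i=4 j=0: A[i]=9<=B[j]=10 take 9, i++
i=5 j=0: A[i]=15>B[j]=10 take 10, j++
i=5 j=1: A[i]=15>B[j]=12 take 12, j++
i=5 j=2: A[i]=15<=B[j]=17 take 15, i++
i=6 j=2: A[i]=18>B[j]=17 take 17, j++
i=6 j=3: A[i]=18<=B[j]=22 take 18, i++
i=7 j=3: A[i]=19<=B[j]=22 take 19, i++
i=8 j=3: A[i]=25>B[j]=22 take 22, j++
i=8 j=4: A[i]=25<=B[j]=26 take 25, i++
i=9 j=4: A[i]=30>B[j]=26 take 26, j++
i=9 j=5: A[i]=30>B[j]=27 take 27, j++
i=9 j=6: A[i]=30>B[j]=29 take 29, j++
i=9 j=7: A[i]=30<=B[j]=37 take 30, i++
i=10 j=7: A[i]=33<=B[j]=37 take 33, i++
i=11 j=7: A[i]=34<=B[j]=37 take 34, i++
i=12 j=7: A done, take B[j]=37, j++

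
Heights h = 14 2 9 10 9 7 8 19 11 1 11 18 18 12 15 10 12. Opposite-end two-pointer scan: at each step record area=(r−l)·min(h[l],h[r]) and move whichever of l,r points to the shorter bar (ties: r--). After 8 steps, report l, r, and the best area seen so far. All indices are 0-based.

[0,16] min(14,12)*16=192 best=192 * → r--
[0,15] min(14,10)*15=150 best=192 → r--
[0,14] min(14,15)*14=196 best=196 * → l++
[1,14] min(2,15)*13=26 best=196 → l++
[2,14] min(9,15)*12=108 best=196 → l++
[3,14] min(10,15)*11=110 best=196 → l++
[4,14] min(9,15)*10=90 best=196 → l++
[5,14] min(7,15)*9=63 best=196 → l++

l=6, r=14, best area=196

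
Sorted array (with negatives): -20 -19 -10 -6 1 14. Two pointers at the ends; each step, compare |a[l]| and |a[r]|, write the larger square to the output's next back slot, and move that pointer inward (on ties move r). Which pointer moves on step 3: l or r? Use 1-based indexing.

l=1 r=6: |-20|>|14| out[6]=400, l++
l=2 r=6: |-19|>|14| out[5]=361, l++
l=3 r=6: |-10|<=|14| out[4]=196, r--

r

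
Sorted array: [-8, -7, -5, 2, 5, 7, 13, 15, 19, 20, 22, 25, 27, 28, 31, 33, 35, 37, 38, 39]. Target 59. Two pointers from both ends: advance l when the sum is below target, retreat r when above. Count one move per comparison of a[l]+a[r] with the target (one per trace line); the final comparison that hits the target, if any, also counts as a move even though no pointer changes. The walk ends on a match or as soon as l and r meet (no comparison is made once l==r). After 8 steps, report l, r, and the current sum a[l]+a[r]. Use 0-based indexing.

l=8, r=19, sum=58

[0,19] -8+39=31 <59 → l++
[1,19] -7+39=32 <59 → l++
[2,19] -5+39=34 <59 → l++
[3,19] 2+39=41 <59 → l++
[4,19] 5+39=44 <59 → l++
[5,19] 7+39=46 <59 → l++
[6,19] 13+39=52 <59 → l++
[7,19] 15+39=54 <59 → l++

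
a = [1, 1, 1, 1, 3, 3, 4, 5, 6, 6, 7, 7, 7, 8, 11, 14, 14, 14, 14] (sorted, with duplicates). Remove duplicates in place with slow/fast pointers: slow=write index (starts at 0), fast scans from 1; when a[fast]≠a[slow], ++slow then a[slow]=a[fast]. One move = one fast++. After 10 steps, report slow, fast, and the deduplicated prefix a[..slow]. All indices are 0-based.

slow=5, fast=11, prefix=[1, 3, 4, 5, 6, 7]

slow=0 fast=1: a[fast]=1=a[slow] dup, fast++
slow=0 fast=2: a[fast]=1=a[slow] dup, fast++
slow=0 fast=3: a[fast]=1=a[slow] dup, fast++
slow=0 fast=4: a[fast]=3≠a[slow]=1 write a[1]=3, slow++,fast++
slow=1 fast=5: a[fast]=3=a[slow] dup, fast++
slow=1 fast=6: a[fast]=4≠a[slow]=3 write a[2]=4, slow++,fast++
slow=2 fast=7: a[fast]=5≠a[slow]=4 write a[3]=5, slow++,fast++
slow=3 fast=8: a[fast]=6≠a[slow]=5 write a[4]=6, slow++,fast++
slow=4 fast=9: a[fast]=6=a[slow] dup, fast++
slow=4 fast=10: a[fast]=7≠a[slow]=6 write a[5]=7, slow++,fast++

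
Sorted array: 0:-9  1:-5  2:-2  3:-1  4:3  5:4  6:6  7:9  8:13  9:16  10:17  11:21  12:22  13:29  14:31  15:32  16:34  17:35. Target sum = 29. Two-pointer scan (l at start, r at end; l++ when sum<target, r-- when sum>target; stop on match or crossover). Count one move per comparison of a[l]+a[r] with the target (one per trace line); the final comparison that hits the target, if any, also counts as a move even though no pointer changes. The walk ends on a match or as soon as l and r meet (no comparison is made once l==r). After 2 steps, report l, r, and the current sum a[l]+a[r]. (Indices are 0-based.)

[0,17] -9+35=26 <29 → l++
[1,17] -5+35=30 >29 → r--

l=1, r=16, sum=29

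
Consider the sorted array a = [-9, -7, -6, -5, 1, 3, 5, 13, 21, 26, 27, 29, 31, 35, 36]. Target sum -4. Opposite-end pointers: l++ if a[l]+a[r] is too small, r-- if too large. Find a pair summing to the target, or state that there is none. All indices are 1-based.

(-9, 5)

[1,15] -9+36=27 >-4 → r--
[1,14] -9+35=26 >-4 → r--
[1,13] -9+31=22 >-4 → r--
[1,12] -9+29=20 >-4 → r--
[1,11] -9+27=18 >-4 → r--
[1,10] -9+26=17 >-4 → r--
[1,9] -9+21=12 >-4 → r--
[1,8] -9+13=4 >-4 → r--
[1,7] -9+5=-4 → found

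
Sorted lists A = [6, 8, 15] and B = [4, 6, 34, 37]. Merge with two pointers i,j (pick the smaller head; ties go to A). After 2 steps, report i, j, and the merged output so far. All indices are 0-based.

[i=0,j=0] A[i]=6>B[j]=4 take 4 → j++
[i=0,j=1] A[i]=6<=B[j]=6 take 6 → i++

i=1, j=1, merged so far=[4, 6]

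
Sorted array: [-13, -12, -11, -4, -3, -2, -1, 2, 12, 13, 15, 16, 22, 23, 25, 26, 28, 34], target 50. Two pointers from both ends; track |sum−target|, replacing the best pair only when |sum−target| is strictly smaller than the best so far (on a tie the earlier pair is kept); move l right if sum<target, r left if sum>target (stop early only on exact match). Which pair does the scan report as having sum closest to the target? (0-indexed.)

l=0 r=17: -13+34=21 d=29 *, l++
l=1 r=17: -12+34=22 d=28 *, l++
l=2 r=17: -11+34=23 d=27 *, l++
l=3 r=17: -4+34=30 d=20 *, l++
l=4 r=17: -3+34=31 d=19 *, l++
l=5 r=17: -2+34=32 d=18 *, l++
l=6 r=17: -1+34=33 d=17 *, l++
l=7 r=17: 2+34=36 d=14 *, l++
l=8 r=17: 12+34=46 d=4 *, l++
l=9 r=17: 13+34=47 d=3 *, l++
l=10 r=17: 15+34=49 d=1 *, l++
l=11 r=17: 16+34=50 d=0 *, stop

pair (16, 34) with sum 50 (|Δ|=0)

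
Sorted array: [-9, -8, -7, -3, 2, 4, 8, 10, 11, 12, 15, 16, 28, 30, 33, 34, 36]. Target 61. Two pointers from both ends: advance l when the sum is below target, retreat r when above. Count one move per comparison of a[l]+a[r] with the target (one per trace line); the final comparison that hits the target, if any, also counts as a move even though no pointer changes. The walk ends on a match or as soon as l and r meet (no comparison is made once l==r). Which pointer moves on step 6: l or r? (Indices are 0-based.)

l

l=0 r=16: -9+36=27 <61, l++
l=1 r=16: -8+36=28 <61, l++
l=2 r=16: -7+36=29 <61, l++
l=3 r=16: -3+36=33 <61, l++
l=4 r=16: 2+36=38 <61, l++
l=5 r=16: 4+36=40 <61, l++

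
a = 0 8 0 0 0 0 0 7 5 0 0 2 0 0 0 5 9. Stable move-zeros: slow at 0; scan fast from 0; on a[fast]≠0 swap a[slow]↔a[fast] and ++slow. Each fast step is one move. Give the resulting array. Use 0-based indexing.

slow=0 fast=0: a[fast]=0, fast++
slow=0 fast=1: a[fast]=8≠0 swap→a[0]=8, slow++,fast++
slow=1 fast=2: a[fast]=0, fast++
slow=1 fast=3: a[fast]=0, fast++
slow=1 fast=4: a[fast]=0, fast++
slow=1 fast=5: a[fast]=0, fast++
slow=1 fast=6: a[fast]=0, fast++
slow=1 fast=7: a[fast]=7≠0 swap→a[1]=7, slow++,fast++
slow=2 fast=8: a[fast]=5≠0 swap→a[2]=5, slow++,fast++
slow=3 fast=9: a[fast]=0, fast++
slow=3 fast=10: a[fast]=0, fast++
slow=3 fast=11: a[fast]=2≠0 swap→a[3]=2, slow++,fast++
slow=4 fast=12: a[fast]=0, fast++
slow=4 fast=13: a[fast]=0, fast++
slow=4 fast=14: a[fast]=0, fast++
slow=4 fast=15: a[fast]=5≠0 swap→a[4]=5, slow++,fast++
slow=5 fast=16: a[fast]=9≠0 swap→a[5]=9, slow++,fast++

[8, 7, 5, 2, 5, 9, 0, 0, 0, 0, 0, 0, 0, 0, 0, 0, 0]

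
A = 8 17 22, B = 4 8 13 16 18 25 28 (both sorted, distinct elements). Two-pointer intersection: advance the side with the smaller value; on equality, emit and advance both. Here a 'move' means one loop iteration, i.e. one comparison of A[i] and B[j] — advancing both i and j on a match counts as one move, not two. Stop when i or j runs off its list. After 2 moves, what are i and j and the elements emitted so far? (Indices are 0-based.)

[i=0,j=0] 8>4 → j++
[i=0,j=1] 8==8 emit → i++,j++

i=1, j=2, emitted=[8]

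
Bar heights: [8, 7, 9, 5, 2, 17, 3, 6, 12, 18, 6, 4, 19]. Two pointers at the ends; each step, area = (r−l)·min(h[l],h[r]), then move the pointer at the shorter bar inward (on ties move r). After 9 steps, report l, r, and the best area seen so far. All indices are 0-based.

[0,12] min(8,19)*12=96 best=96 * → l++
[1,12] min(7,19)*11=77 best=96 → l++
[2,12] min(9,19)*10=90 best=96 → l++
[3,12] min(5,19)*9=45 best=96 → l++
[4,12] min(2,19)*8=16 best=96 → l++
[5,12] min(17,19)*7=119 best=119 * → l++
[6,12] min(3,19)*6=18 best=119 → l++
[7,12] min(6,19)*5=30 best=119 → l++
[8,12] min(12,19)*4=48 best=119 → l++

l=9, r=12, best area=119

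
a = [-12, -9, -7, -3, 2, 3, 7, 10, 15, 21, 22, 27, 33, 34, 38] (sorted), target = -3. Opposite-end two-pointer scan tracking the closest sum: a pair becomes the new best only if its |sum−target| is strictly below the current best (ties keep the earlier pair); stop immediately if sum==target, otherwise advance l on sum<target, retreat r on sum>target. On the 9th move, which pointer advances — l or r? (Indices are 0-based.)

[0,14] -12+38=26 d=29 * → r--
[0,13] -12+34=22 d=25 * → r--
[0,12] -12+33=21 d=24 * → r--
[0,11] -12+27=15 d=18 * → r--
[0,10] -12+22=10 d=13 * → r--
[0,9] -12+21=9 d=12 * → r--
[0,8] -12+15=3 d=6 * → r--
[0,7] -12+10=-2 d=1 * → r--
[0,6] -12+7=-5 d=2 → l++

l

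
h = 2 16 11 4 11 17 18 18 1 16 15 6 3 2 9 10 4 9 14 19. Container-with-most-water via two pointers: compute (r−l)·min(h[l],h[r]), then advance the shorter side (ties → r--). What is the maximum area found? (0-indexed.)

[0,19] min(2,19)*19=38 best=38 * → l++
[1,19] min(16,19)*18=288 best=288 * → l++
[2,19] min(11,19)*17=187 best=288 → l++
[3,19] min(4,19)*16=64 best=288 → l++
[4,19] min(11,19)*15=165 best=288 → l++
[5,19] min(17,19)*14=238 best=288 → l++
[6,19] min(18,19)*13=234 best=288 → l++
[7,19] min(18,19)*12=216 best=288 → l++
[8,19] min(1,19)*11=11 best=288 → l++
[9,19] min(16,19)*10=160 best=288 → l++
[10,19] min(15,19)*9=135 best=288 → l++
[11,19] min(6,19)*8=48 best=288 → l++
[12,19] min(3,19)*7=21 best=288 → l++
[13,19] min(2,19)*6=12 best=288 → l++
[14,19] min(9,19)*5=45 best=288 → l++
[15,19] min(10,19)*4=40 best=288 → l++
[16,19] min(4,19)*3=12 best=288 → l++
[17,19] min(9,19)*2=18 best=288 → l++
[18,19] min(14,19)*1=14 best=288 → l++

max area = 288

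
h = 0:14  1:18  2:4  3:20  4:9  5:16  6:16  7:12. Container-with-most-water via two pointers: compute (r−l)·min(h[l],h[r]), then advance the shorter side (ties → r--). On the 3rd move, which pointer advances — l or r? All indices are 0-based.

r

[0,7] min(14,12)*7=84 best=84 * → r--
[0,6] min(14,16)*6=84 best=84 → l++
[1,6] min(18,16)*5=80 best=84 → r--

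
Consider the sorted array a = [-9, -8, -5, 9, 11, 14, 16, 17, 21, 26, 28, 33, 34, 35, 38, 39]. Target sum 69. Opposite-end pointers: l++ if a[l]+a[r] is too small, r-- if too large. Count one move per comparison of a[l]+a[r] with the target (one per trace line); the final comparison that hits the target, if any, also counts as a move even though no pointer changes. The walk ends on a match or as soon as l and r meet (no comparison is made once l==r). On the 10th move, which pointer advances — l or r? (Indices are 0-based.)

l=0 r=15: -9+39=30 <69, l++
l=1 r=15: -8+39=31 <69, l++
l=2 r=15: -5+39=34 <69, l++
l=3 r=15: 9+39=48 <69, l++
l=4 r=15: 11+39=50 <69, l++
l=5 r=15: 14+39=53 <69, l++
l=6 r=15: 16+39=55 <69, l++
l=7 r=15: 17+39=56 <69, l++
l=8 r=15: 21+39=60 <69, l++
l=9 r=15: 26+39=65 <69, l++

l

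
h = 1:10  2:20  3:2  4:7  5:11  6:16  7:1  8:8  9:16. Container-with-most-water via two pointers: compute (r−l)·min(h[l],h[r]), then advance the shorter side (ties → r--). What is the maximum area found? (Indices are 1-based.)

[1,9] min(10,16)*8=80 best=80 * → l++
[2,9] min(20,16)*7=112 best=112 * → r--
[2,8] min(20,8)*6=48 best=112 → r--
[2,7] min(20,1)*5=5 best=112 → r--
[2,6] min(20,16)*4=64 best=112 → r--
[2,5] min(20,11)*3=33 best=112 → r--
[2,4] min(20,7)*2=14 best=112 → r--
[2,3] min(20,2)*1=2 best=112 → r--

max area = 112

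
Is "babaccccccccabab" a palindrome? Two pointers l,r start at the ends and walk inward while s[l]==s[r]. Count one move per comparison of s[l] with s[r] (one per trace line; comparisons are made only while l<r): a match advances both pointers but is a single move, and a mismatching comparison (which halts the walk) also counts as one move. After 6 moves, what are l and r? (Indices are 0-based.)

l=6, r=9

l=0 r=15: 'b'=='b', l++,r--
l=1 r=14: 'a'=='a', l++,r--
l=2 r=13: 'b'=='b', l++,r--
l=3 r=12: 'a'=='a', l++,r--
l=4 r=11: 'c'=='c', l++,r--
l=5 r=10: 'c'=='c', l++,r--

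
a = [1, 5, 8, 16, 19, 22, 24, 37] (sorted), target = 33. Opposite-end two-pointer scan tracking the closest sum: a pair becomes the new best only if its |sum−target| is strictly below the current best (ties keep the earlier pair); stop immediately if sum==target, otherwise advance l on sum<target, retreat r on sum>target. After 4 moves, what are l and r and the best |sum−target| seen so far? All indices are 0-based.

l=3, r=6, best |Δ|=1

[0,7] 1+37=38 d=5 * → r--
[0,6] 1+24=25 d=8 → l++
[1,6] 5+24=29 d=4 * → l++
[2,6] 8+24=32 d=1 * → l++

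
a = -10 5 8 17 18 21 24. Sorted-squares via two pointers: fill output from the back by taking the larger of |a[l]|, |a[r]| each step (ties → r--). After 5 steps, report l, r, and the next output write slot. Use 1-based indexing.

[1,7] |-10|<=|24| out[7]=576 → r--
[1,6] |-10|<=|21| out[6]=441 → r--
[1,5] |-10|<=|18| out[5]=324 → r--
[1,4] |-10|<=|17| out[4]=289 → r--
[1,3] |-10|>|8| out[3]=100 → l++

l=2, r=3, next write slot=2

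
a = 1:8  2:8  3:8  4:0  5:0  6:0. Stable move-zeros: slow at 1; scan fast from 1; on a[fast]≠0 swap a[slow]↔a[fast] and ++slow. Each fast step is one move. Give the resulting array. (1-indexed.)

(s=1,f=1) a[fast]=8≠0 swap→a[1]=8 → slow++,fast++
(s=2,f=2) a[fast]=8≠0 swap→a[2]=8 → slow++,fast++
(s=3,f=3) a[fast]=8≠0 swap→a[3]=8 → slow++,fast++
(s=4,f=4) a[fast]=0 → fast++
(s=4,f=5) a[fast]=0 → fast++
(s=4,f=6) a[fast]=0 → fast++

[8, 8, 8, 0, 0, 0]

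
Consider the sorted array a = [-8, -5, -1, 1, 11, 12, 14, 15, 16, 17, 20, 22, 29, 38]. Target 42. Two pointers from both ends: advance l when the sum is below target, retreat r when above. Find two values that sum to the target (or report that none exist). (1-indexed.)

(20, 22)

l=1 r=14: -8+38=30 <42, l++
l=2 r=14: -5+38=33 <42, l++
l=3 r=14: -1+38=37 <42, l++
l=4 r=14: 1+38=39 <42, l++
l=5 r=14: 11+38=49 >42, r--
l=5 r=13: 11+29=40 <42, l++
l=6 r=13: 12+29=41 <42, l++
l=7 r=13: 14+29=43 >42, r--
l=7 r=12: 14+22=36 <42, l++
l=8 r=12: 15+22=37 <42, l++
l=9 r=12: 16+22=38 <42, l++
l=10 r=12: 17+22=39 <42, l++
l=11 r=12: 20+22=42, found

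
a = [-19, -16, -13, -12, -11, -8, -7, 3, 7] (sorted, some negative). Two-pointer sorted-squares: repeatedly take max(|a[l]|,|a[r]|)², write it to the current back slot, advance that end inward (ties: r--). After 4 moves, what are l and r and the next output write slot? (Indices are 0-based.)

l=4, r=8, next write slot=4

[0,8] |-19|>|7| out[8]=361 → l++
[1,8] |-16|>|7| out[7]=256 → l++
[2,8] |-13|>|7| out[6]=169 → l++
[3,8] |-12|>|7| out[5]=144 → l++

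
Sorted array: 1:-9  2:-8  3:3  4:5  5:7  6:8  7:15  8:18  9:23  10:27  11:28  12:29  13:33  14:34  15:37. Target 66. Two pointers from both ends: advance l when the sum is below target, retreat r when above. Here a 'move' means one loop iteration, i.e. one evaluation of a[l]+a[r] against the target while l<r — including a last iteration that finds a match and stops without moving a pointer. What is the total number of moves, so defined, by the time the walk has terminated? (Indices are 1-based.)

[1,15] -9+37=28 <66 → l++
[2,15] -8+37=29 <66 → l++
[3,15] 3+37=40 <66 → l++
[4,15] 5+37=42 <66 → l++
[5,15] 7+37=44 <66 → l++
[6,15] 8+37=45 <66 → l++
[7,15] 15+37=52 <66 → l++
[8,15] 18+37=55 <66 → l++
[9,15] 23+37=60 <66 → l++
[10,15] 27+37=64 <66 → l++
[11,15] 28+37=65 <66 → l++
[12,15] 29+37=66 → found

12 moves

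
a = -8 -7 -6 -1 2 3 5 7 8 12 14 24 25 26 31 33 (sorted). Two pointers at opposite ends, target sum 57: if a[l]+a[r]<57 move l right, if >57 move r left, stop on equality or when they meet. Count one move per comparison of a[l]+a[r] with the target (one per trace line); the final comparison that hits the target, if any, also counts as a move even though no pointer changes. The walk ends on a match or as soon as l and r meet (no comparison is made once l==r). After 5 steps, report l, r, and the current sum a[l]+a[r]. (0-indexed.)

l=5, r=15, sum=36

[0,15] -8+33=25 <57 → l++
[1,15] -7+33=26 <57 → l++
[2,15] -6+33=27 <57 → l++
[3,15] -1+33=32 <57 → l++
[4,15] 2+33=35 <57 → l++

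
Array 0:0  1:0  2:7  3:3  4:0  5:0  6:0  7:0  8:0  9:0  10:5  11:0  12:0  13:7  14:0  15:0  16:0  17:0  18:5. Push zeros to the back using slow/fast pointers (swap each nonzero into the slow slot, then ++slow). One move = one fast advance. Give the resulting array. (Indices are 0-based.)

slow=0 fast=0: a[fast]=0, fast++
slow=0 fast=1: a[fast]=0, fast++
slow=0 fast=2: a[fast]=7≠0 swap→a[0]=7, slow++,fast++
slow=1 fast=3: a[fast]=3≠0 swap→a[1]=3, slow++,fast++
slow=2 fast=4: a[fast]=0, fast++
slow=2 fast=5: a[fast]=0, fast++
slow=2 fast=6: a[fast]=0, fast++
slow=2 fast=7: a[fast]=0, fast++
slow=2 fast=8: a[fast]=0, fast++
slow=2 fast=9: a[fast]=0, fast++
slow=2 fast=10: a[fast]=5≠0 swap→a[2]=5, slow++,fast++
slow=3 fast=11: a[fast]=0, fast++
slow=3 fast=12: a[fast]=0, fast++
slow=3 fast=13: a[fast]=7≠0 swap→a[3]=7, slow++,fast++
slow=4 fast=14: a[fast]=0, fast++
slow=4 fast=15: a[fast]=0, fast++
slow=4 fast=16: a[fast]=0, fast++
slow=4 fast=17: a[fast]=0, fast++
slow=4 fast=18: a[fast]=5≠0 swap→a[4]=5, slow++,fast++

[7, 3, 5, 7, 5, 0, 0, 0, 0, 0, 0, 0, 0, 0, 0, 0, 0, 0, 0]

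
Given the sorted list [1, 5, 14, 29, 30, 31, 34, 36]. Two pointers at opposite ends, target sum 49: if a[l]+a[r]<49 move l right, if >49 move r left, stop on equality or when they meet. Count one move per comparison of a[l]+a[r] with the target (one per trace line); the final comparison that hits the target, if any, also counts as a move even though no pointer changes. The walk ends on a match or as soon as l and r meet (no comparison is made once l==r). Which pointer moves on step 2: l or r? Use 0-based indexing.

[0,7] 1+36=37 <49 → l++
[1,7] 5+36=41 <49 → l++

l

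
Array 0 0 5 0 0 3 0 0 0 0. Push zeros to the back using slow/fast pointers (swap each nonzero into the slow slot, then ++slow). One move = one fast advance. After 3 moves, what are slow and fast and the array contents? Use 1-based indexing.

slow=1 fast=1: a[fast]=0, fast++
slow=1 fast=2: a[fast]=0, fast++
slow=1 fast=3: a[fast]=5≠0 swap→a[1]=5, slow++,fast++

slow=2, fast=4, a=[5, 0, 0, 0, 0, 3, 0, 0, 0, 0]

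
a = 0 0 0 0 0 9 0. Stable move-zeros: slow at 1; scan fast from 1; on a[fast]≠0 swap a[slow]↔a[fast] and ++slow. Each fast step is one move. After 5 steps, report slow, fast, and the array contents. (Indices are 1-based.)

slow=1, fast=6, a=[0, 0, 0, 0, 0, 9, 0]

(s=1,f=1) a[fast]=0 → fast++
(s=1,f=2) a[fast]=0 → fast++
(s=1,f=3) a[fast]=0 → fast++
(s=1,f=4) a[fast]=0 → fast++
(s=1,f=5) a[fast]=0 → fast++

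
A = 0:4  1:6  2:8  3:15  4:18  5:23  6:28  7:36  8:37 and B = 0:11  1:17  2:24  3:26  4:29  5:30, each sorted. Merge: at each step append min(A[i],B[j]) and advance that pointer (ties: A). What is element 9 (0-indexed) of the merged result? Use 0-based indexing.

merged[9] = 26

i=0 j=0: A[i]=4<=B[j]=11 take 4, i++
i=1 j=0: A[i]=6<=B[j]=11 take 6, i++
i=2 j=0: A[i]=8<=B[j]=11 take 8, i++
i=3 j=0: A[i]=15>B[j]=11 take 11, j++
i=3 j=1: A[i]=15<=B[j]=17 take 15, i++
i=4 j=1: A[i]=18>B[j]=17 take 17, j++
i=4 j=2: A[i]=18<=B[j]=24 take 18, i++
i=5 j=2: A[i]=23<=B[j]=24 take 23, i++
i=6 j=2: A[i]=28>B[j]=24 take 24, j++
i=6 j=3: A[i]=28>B[j]=26 take 26, j++
i=6 j=4: A[i]=28<=B[j]=29 take 28, i++
i=7 j=4: A[i]=36>B[j]=29 take 29, j++
i=7 j=5: A[i]=36>B[j]=30 take 30, j++
i=7 j=6: B done, take A[i]=36, i++
i=8 j=6: B done, take A[i]=37, i++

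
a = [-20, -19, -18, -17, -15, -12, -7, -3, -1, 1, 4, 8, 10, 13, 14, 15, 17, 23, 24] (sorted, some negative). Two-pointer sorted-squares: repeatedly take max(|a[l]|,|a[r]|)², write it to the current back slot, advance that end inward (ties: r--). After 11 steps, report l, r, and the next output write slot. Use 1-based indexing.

l=1 r=19: |-20|<=|24| out[19]=576, r--
l=1 r=18: |-20|<=|23| out[18]=529, r--
l=1 r=17: |-20|>|17| out[17]=400, l++
l=2 r=17: |-19|>|17| out[16]=361, l++
l=3 r=17: |-18|>|17| out[15]=324, l++
l=4 r=17: |-17|<=|17| out[14]=289, r--
l=4 r=16: |-17|>|15| out[13]=289, l++
l=5 r=16: |-15|<=|15| out[12]=225, r--
l=5 r=15: |-15|>|14| out[11]=225, l++
l=6 r=15: |-12|<=|14| out[10]=196, r--
l=6 r=14: |-12|<=|13| out[9]=169, r--

l=6, r=13, next write slot=8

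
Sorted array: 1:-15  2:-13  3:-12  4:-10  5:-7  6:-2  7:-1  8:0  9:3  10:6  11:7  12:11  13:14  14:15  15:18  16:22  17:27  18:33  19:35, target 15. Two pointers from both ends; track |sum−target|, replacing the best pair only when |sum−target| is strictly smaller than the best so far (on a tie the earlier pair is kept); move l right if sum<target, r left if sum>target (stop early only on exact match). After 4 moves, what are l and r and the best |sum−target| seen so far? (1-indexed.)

l=1 r=19: -15+35=20 d=5 *, r--
l=1 r=18: -15+33=18 d=3 *, r--
l=1 r=17: -15+27=12 d=3, l++
l=2 r=17: -13+27=14 d=1 *, l++

l=3, r=17, best |Δ|=1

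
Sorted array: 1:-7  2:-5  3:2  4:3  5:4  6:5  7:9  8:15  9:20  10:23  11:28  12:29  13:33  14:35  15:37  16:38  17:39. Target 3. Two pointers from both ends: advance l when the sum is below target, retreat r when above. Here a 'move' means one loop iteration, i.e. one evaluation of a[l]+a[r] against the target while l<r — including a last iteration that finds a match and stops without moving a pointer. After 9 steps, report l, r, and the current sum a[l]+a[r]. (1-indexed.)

l=1 r=17: -7+39=32 >3, r--
l=1 r=16: -7+38=31 >3, r--
l=1 r=15: -7+37=30 >3, r--
l=1 r=14: -7+35=28 >3, r--
l=1 r=13: -7+33=26 >3, r--
l=1 r=12: -7+29=22 >3, r--
l=1 r=11: -7+28=21 >3, r--
l=1 r=10: -7+23=16 >3, r--
l=1 r=9: -7+20=13 >3, r--

l=1, r=8, sum=8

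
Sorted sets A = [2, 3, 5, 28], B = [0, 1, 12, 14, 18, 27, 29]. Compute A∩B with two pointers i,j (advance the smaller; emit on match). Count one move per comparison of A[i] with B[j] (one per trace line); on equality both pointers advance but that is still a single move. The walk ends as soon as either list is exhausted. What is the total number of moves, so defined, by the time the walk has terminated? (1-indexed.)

10 moves

[i=1,j=1] 2>0 → j++
[i=1,j=2] 2>1 → j++
[i=1,j=3] 2<12 → i++
[i=2,j=3] 3<12 → i++
[i=3,j=3] 5<12 → i++
[i=4,j=3] 28>12 → j++
[i=4,j=4] 28>14 → j++
[i=4,j=5] 28>18 → j++
[i=4,j=6] 28>27 → j++
[i=4,j=7] 28<29 → i++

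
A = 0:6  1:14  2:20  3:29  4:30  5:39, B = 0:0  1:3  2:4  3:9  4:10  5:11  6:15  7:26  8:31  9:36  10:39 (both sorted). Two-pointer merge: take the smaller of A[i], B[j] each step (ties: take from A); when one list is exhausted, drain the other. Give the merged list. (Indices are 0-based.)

[i=0,j=0] A[i]=6>B[j]=0 take 0 → j++
[i=0,j=1] A[i]=6>B[j]=3 take 3 → j++
[i=0,j=2] A[i]=6>B[j]=4 take 4 → j++
[i=0,j=3] A[i]=6<=B[j]=9 take 6 → i++
[i=1,j=3] A[i]=14>B[j]=9 take 9 → j++
[i=1,j=4] A[i]=14>B[j]=10 take 10 → j++
[i=1,j=5] A[i]=14>B[j]=11 take 11 → j++
[i=1,j=6] A[i]=14<=B[j]=15 take 14 → i++
[i=2,j=6] A[i]=20>B[j]=15 take 15 → j++
[i=2,j=7] A[i]=20<=B[j]=26 take 20 → i++
[i=3,j=7] A[i]=29>B[j]=26 take 26 → j++
[i=3,j=8] A[i]=29<=B[j]=31 take 29 → i++
[i=4,j=8] A[i]=30<=B[j]=31 take 30 → i++
[i=5,j=8] A[i]=39>B[j]=31 take 31 → j++
[i=5,j=9] A[i]=39>B[j]=36 take 36 → j++
[i=5,j=10] A[i]=39<=B[j]=39 take 39 → i++
[i=6,j=10] A done, take B[j]=39 → j++

[0, 3, 4, 6, 9, 10, 11, 14, 15, 20, 26, 29, 30, 31, 36, 39, 39]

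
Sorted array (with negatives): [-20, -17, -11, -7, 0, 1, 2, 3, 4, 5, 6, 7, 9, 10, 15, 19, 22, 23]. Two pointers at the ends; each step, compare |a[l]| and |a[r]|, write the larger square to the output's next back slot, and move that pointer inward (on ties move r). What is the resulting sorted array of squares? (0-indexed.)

[0,17] |-20|<=|23| out[17]=529 → r--
[0,16] |-20|<=|22| out[16]=484 → r--
[0,15] |-20|>|19| out[15]=400 → l++
[1,15] |-17|<=|19| out[14]=361 → r--
[1,14] |-17|>|15| out[13]=289 → l++
[2,14] |-11|<=|15| out[12]=225 → r--
[2,13] |-11|>|10| out[11]=121 → l++
[3,13] |-7|<=|10| out[10]=100 → r--
[3,12] |-7|<=|9| out[9]=81 → r--
[3,11] |-7|<=|7| out[8]=49 → r--
[3,10] |-7|>|6| out[7]=49 → l++
[4,10] |0|<=|6| out[6]=36 → r--
[4,9] |0|<=|5| out[5]=25 → r--
[4,8] |0|<=|4| out[4]=16 → r--
[4,7] |0|<=|3| out[3]=9 → r--
[4,6] |0|<=|2| out[2]=4 → r--
[4,5] |0|<=|1| out[1]=1 → r--
[4,4] |0|<=|0| out[0]=0 → r--

[0, 1, 4, 9, 16, 25, 36, 49, 49, 81, 100, 121, 225, 289, 361, 400, 484, 529]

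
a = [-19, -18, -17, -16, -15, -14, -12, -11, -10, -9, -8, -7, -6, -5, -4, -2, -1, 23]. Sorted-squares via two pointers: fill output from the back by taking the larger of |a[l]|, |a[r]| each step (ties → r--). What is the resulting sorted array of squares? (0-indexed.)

[0,17] |-19|<=|23| out[17]=529 → r--
[0,16] |-19|>|-1| out[16]=361 → l++
[1,16] |-18|>|-1| out[15]=324 → l++
[2,16] |-17|>|-1| out[14]=289 → l++
[3,16] |-16|>|-1| out[13]=256 → l++
[4,16] |-15|>|-1| out[12]=225 → l++
[5,16] |-14|>|-1| out[11]=196 → l++
[6,16] |-12|>|-1| out[10]=144 → l++
[7,16] |-11|>|-1| out[9]=121 → l++
[8,16] |-10|>|-1| out[8]=100 → l++
[9,16] |-9|>|-1| out[7]=81 → l++
[10,16] |-8|>|-1| out[6]=64 → l++
[11,16] |-7|>|-1| out[5]=49 → l++
[12,16] |-6|>|-1| out[4]=36 → l++
[13,16] |-5|>|-1| out[3]=25 → l++
[14,16] |-4|>|-1| out[2]=16 → l++
[15,16] |-2|>|-1| out[1]=4 → l++
[16,16] |-1|<=|-1| out[0]=1 → r--

[1, 4, 16, 25, 36, 49, 64, 81, 100, 121, 144, 196, 225, 256, 289, 324, 361, 529]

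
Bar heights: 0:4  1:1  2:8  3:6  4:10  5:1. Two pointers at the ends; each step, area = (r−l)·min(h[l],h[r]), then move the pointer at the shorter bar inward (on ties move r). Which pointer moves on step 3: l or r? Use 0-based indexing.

l

[0,5] min(4,1)*5=5 best=5 * → r--
[0,4] min(4,10)*4=16 best=16 * → l++
[1,4] min(1,10)*3=3 best=16 → l++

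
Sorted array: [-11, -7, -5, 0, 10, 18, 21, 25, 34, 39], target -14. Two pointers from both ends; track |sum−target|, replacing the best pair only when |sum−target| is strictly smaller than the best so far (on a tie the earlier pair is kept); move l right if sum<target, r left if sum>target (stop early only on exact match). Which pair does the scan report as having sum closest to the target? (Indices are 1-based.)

[1,10] -11+39=28 d=42 * → r--
[1,9] -11+34=23 d=37 * → r--
[1,8] -11+25=14 d=28 * → r--
[1,7] -11+21=10 d=24 * → r--
[1,6] -11+18=7 d=21 * → r--
[1,5] -11+10=-1 d=13 * → r--
[1,4] -11+0=-11 d=3 * → r--
[1,3] -11+-5=-16 d=2 * → l++
[2,3] -7+-5=-12 d=2 → r--

pair (-11, -5) with sum -16 (|Δ|=2)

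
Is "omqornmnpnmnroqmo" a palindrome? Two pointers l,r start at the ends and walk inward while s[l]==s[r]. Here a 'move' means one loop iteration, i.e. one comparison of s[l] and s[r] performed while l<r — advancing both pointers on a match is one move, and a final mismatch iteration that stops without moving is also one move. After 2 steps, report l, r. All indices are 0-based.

l=0 r=16: 'o'=='o', l++,r--
l=1 r=15: 'm'=='m', l++,r--

l=2, r=14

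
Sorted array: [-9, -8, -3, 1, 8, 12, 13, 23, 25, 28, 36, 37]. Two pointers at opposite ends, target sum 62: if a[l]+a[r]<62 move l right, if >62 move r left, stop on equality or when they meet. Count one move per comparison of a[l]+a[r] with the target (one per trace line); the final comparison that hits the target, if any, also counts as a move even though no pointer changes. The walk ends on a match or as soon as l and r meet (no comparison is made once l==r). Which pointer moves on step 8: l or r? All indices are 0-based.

[0,11] -9+37=28 <62 → l++
[1,11] -8+37=29 <62 → l++
[2,11] -3+37=34 <62 → l++
[3,11] 1+37=38 <62 → l++
[4,11] 8+37=45 <62 → l++
[5,11] 12+37=49 <62 → l++
[6,11] 13+37=50 <62 → l++
[7,11] 23+37=60 <62 → l++

l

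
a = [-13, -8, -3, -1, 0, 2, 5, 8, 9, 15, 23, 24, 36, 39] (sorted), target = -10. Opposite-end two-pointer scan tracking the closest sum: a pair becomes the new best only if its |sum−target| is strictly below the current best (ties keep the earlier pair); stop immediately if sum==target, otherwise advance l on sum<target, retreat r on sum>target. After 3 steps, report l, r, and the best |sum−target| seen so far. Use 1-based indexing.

l=1, r=11, best |Δ|=21

l=1 r=14: -13+39=26 d=36 *, r--
l=1 r=13: -13+36=23 d=33 *, r--
l=1 r=12: -13+24=11 d=21 *, r--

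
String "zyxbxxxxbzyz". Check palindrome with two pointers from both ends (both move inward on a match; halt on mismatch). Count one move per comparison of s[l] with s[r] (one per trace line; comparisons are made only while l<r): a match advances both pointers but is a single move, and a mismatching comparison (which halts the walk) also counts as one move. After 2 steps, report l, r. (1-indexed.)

[1,12] 'z'=='z' → l++,r--
[2,11] 'y'=='y' → l++,r--

l=3, r=10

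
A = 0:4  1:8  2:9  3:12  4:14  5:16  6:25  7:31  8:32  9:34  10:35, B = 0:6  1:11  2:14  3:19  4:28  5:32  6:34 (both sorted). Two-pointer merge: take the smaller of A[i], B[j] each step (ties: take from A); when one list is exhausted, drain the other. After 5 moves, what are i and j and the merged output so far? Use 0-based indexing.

i=3, j=2, merged so far=[4, 6, 8, 9, 11]

i=0 j=0: A[i]=4<=B[j]=6 take 4, i++
i=1 j=0: A[i]=8>B[j]=6 take 6, j++
i=1 j=1: A[i]=8<=B[j]=11 take 8, i++
i=2 j=1: A[i]=9<=B[j]=11 take 9, i++
i=3 j=1: A[i]=12>B[j]=11 take 11, j++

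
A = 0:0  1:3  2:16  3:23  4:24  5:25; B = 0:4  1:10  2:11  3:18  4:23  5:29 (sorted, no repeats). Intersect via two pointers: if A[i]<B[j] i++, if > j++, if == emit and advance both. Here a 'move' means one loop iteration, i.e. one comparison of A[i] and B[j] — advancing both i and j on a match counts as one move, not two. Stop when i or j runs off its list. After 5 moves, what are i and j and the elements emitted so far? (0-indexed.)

i=2, j=3, emitted=[]

[i=0,j=0] 0<4 → i++
[i=1,j=0] 3<4 → i++
[i=2,j=0] 16>4 → j++
[i=2,j=1] 16>10 → j++
[i=2,j=2] 16>11 → j++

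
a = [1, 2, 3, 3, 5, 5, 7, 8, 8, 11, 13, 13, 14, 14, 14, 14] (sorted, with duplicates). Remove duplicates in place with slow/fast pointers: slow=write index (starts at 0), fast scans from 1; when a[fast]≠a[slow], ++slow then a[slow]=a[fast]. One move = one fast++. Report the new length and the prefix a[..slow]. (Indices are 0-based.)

length 9; prefix = [1, 2, 3, 5, 7, 8, 11, 13, 14]

slow=0 fast=1: a[fast]=2≠a[slow]=1 write a[1]=2, slow++,fast++
slow=1 fast=2: a[fast]=3≠a[slow]=2 write a[2]=3, slow++,fast++
slow=2 fast=3: a[fast]=3=a[slow] dup, fast++
slow=2 fast=4: a[fast]=5≠a[slow]=3 write a[3]=5, slow++,fast++
slow=3 fast=5: a[fast]=5=a[slow] dup, fast++
slow=3 fast=6: a[fast]=7≠a[slow]=5 write a[4]=7, slow++,fast++
slow=4 fast=7: a[fast]=8≠a[slow]=7 write a[5]=8, slow++,fast++
slow=5 fast=8: a[fast]=8=a[slow] dup, fast++
slow=5 fast=9: a[fast]=11≠a[slow]=8 write a[6]=11, slow++,fast++
slow=6 fast=10: a[fast]=13≠a[slow]=11 write a[7]=13, slow++,fast++
slow=7 fast=11: a[fast]=13=a[slow] dup, fast++
slow=7 fast=12: a[fast]=14≠a[slow]=13 write a[8]=14, slow++,fast++
slow=8 fast=13: a[fast]=14=a[slow] dup, fast++
slow=8 fast=14: a[fast]=14=a[slow] dup, fast++
slow=8 fast=15: a[fast]=14=a[slow] dup, fast++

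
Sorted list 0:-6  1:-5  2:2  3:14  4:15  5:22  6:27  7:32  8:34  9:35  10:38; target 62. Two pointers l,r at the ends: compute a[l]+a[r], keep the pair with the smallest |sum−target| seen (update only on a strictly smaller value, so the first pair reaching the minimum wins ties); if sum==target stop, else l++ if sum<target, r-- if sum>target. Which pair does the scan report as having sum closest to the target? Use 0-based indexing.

[0,10] -6+38=32 d=30 * → l++
[1,10] -5+38=33 d=29 * → l++
[2,10] 2+38=40 d=22 * → l++
[3,10] 14+38=52 d=10 * → l++
[4,10] 15+38=53 d=9 * → l++
[5,10] 22+38=60 d=2 * → l++
[6,10] 27+38=65 d=3 → r--
[6,9] 27+35=62 d=0 * → stop

pair (27, 35) with sum 62 (|Δ|=0)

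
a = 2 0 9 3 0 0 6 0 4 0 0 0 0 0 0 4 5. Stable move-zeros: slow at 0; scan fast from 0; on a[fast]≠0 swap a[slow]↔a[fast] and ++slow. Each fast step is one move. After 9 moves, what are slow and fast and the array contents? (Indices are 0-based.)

slow=5, fast=9, a=[2, 9, 3, 6, 4, 0, 0, 0, 0, 0, 0, 0, 0, 0, 0, 4, 5]

slow=0 fast=0: a[fast]=2≠0 swap→a[0]=2, slow++,fast++
slow=1 fast=1: a[fast]=0, fast++
slow=1 fast=2: a[fast]=9≠0 swap→a[1]=9, slow++,fast++
slow=2 fast=3: a[fast]=3≠0 swap→a[2]=3, slow++,fast++
slow=3 fast=4: a[fast]=0, fast++
slow=3 fast=5: a[fast]=0, fast++
slow=3 fast=6: a[fast]=6≠0 swap→a[3]=6, slow++,fast++
slow=4 fast=7: a[fast]=0, fast++
slow=4 fast=8: a[fast]=4≠0 swap→a[4]=4, slow++,fast++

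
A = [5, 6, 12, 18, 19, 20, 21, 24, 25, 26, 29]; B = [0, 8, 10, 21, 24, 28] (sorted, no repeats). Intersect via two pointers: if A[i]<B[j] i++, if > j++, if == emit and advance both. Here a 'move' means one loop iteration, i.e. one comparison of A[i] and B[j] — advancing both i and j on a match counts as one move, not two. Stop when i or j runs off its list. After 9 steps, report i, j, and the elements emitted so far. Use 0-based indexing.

i=6, j=3, emitted=[]

[i=0,j=0] 5>0 → j++
[i=0,j=1] 5<8 → i++
[i=1,j=1] 6<8 → i++
[i=2,j=1] 12>8 → j++
[i=2,j=2] 12>10 → j++
[i=2,j=3] 12<21 → i++
[i=3,j=3] 18<21 → i++
[i=4,j=3] 19<21 → i++
[i=5,j=3] 20<21 → i++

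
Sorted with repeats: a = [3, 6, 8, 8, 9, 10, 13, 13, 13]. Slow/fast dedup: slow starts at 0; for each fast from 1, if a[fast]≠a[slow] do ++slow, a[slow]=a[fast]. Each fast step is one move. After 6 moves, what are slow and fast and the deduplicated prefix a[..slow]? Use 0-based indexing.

slow=0 fast=1: a[fast]=6≠a[slow]=3 write a[1]=6, slow++,fast++
slow=1 fast=2: a[fast]=8≠a[slow]=6 write a[2]=8, slow++,fast++
slow=2 fast=3: a[fast]=8=a[slow] dup, fast++
slow=2 fast=4: a[fast]=9≠a[slow]=8 write a[3]=9, slow++,fast++
slow=3 fast=5: a[fast]=10≠a[slow]=9 write a[4]=10, slow++,fast++
slow=4 fast=6: a[fast]=13≠a[slow]=10 write a[5]=13, slow++,fast++

slow=5, fast=7, prefix=[3, 6, 8, 9, 10, 13]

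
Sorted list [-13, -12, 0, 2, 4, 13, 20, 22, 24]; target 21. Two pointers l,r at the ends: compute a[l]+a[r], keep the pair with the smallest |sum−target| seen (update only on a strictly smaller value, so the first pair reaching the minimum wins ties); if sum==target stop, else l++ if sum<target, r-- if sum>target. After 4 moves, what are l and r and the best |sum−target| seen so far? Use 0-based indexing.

l=2, r=6, best |Δ|=1

[0,8] -13+24=11 d=10 * → l++
[1,8] -12+24=12 d=9 * → l++
[2,8] 0+24=24 d=3 * → r--
[2,7] 0+22=22 d=1 * → r--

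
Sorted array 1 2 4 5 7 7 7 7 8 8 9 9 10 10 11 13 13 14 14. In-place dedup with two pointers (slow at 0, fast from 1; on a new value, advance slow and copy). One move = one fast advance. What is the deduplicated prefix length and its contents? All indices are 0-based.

(s=0,f=1) a[fast]=2≠a[slow]=1 write a[1]=2 → slow++,fast++
(s=1,f=2) a[fast]=4≠a[slow]=2 write a[2]=4 → slow++,fast++
(s=2,f=3) a[fast]=5≠a[slow]=4 write a[3]=5 → slow++,fast++
(s=3,f=4) a[fast]=7≠a[slow]=5 write a[4]=7 → slow++,fast++
(s=4,f=5) a[fast]=7=a[slow] dup → fast++
(s=4,f=6) a[fast]=7=a[slow] dup → fast++
(s=4,f=7) a[fast]=7=a[slow] dup → fast++
(s=4,f=8) a[fast]=8≠a[slow]=7 write a[5]=8 → slow++,fast++
(s=5,f=9) a[fast]=8=a[slow] dup → fast++
(s=5,f=10) a[fast]=9≠a[slow]=8 write a[6]=9 → slow++,fast++
(s=6,f=11) a[fast]=9=a[slow] dup → fast++
(s=6,f=12) a[fast]=10≠a[slow]=9 write a[7]=10 → slow++,fast++
(s=7,f=13) a[fast]=10=a[slow] dup → fast++
(s=7,f=14) a[fast]=11≠a[slow]=10 write a[8]=11 → slow++,fast++
(s=8,f=15) a[fast]=13≠a[slow]=11 write a[9]=13 → slow++,fast++
(s=9,f=16) a[fast]=13=a[slow] dup → fast++
(s=9,f=17) a[fast]=14≠a[slow]=13 write a[10]=14 → slow++,fast++
(s=10,f=18) a[fast]=14=a[slow] dup → fast++

length 11; prefix = [1, 2, 4, 5, 7, 8, 9, 10, 11, 13, 14]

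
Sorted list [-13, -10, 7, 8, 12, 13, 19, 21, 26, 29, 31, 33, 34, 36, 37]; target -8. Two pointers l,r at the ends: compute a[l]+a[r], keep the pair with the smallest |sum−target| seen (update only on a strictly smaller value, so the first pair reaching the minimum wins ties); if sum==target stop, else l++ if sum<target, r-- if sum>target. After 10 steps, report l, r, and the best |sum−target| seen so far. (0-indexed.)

l=0 r=14: -13+37=24 d=32 *, r--
l=0 r=13: -13+36=23 d=31 *, r--
l=0 r=12: -13+34=21 d=29 *, r--
l=0 r=11: -13+33=20 d=28 *, r--
l=0 r=10: -13+31=18 d=26 *, r--
l=0 r=9: -13+29=16 d=24 *, r--
l=0 r=8: -13+26=13 d=21 *, r--
l=0 r=7: -13+21=8 d=16 *, r--
l=0 r=6: -13+19=6 d=14 *, r--
l=0 r=5: -13+13=0 d=8 *, r--

l=0, r=4, best |Δ|=8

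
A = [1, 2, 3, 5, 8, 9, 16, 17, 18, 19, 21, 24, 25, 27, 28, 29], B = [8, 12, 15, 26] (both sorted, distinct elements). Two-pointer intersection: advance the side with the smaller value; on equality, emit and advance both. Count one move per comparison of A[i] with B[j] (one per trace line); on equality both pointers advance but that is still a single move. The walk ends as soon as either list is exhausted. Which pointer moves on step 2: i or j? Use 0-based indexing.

i

i=0 j=0: 1<8, i++
i=1 j=0: 2<8, i++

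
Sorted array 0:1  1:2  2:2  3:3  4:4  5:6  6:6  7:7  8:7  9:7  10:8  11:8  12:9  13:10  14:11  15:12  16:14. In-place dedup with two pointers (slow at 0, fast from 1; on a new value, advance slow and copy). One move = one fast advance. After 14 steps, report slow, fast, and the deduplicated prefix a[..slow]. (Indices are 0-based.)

slow=9, fast=15, prefix=[1, 2, 3, 4, 6, 7, 8, 9, 10, 11]

(s=0,f=1) a[fast]=2≠a[slow]=1 write a[1]=2 → slow++,fast++
(s=1,f=2) a[fast]=2=a[slow] dup → fast++
(s=1,f=3) a[fast]=3≠a[slow]=2 write a[2]=3 → slow++,fast++
(s=2,f=4) a[fast]=4≠a[slow]=3 write a[3]=4 → slow++,fast++
(s=3,f=5) a[fast]=6≠a[slow]=4 write a[4]=6 → slow++,fast++
(s=4,f=6) a[fast]=6=a[slow] dup → fast++
(s=4,f=7) a[fast]=7≠a[slow]=6 write a[5]=7 → slow++,fast++
(s=5,f=8) a[fast]=7=a[slow] dup → fast++
(s=5,f=9) a[fast]=7=a[slow] dup → fast++
(s=5,f=10) a[fast]=8≠a[slow]=7 write a[6]=8 → slow++,fast++
(s=6,f=11) a[fast]=8=a[slow] dup → fast++
(s=6,f=12) a[fast]=9≠a[slow]=8 write a[7]=9 → slow++,fast++
(s=7,f=13) a[fast]=10≠a[slow]=9 write a[8]=10 → slow++,fast++
(s=8,f=14) a[fast]=11≠a[slow]=10 write a[9]=11 → slow++,fast++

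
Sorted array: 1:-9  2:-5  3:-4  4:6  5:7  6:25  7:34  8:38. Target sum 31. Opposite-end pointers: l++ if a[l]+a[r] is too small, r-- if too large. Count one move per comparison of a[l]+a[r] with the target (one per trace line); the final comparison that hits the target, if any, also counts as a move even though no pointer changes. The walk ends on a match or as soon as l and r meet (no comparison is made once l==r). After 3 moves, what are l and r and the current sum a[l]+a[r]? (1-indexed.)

[1,8] -9+38=29 <31 → l++
[2,8] -5+38=33 >31 → r--
[2,7] -5+34=29 <31 → l++

l=3, r=7, sum=30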